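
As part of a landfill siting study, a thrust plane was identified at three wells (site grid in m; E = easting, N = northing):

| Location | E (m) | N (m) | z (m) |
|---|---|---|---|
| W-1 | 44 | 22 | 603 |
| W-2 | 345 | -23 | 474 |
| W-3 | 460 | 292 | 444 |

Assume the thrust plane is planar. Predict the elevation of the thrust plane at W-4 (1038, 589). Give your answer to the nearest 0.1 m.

Two edge vectors: W-1→W-2 = (301, -45, -129), W-1→W-3 = (416, 270, -159).
Normal n = (W-1→W-2) × (W-1→W-3) = (41985, -5805, 99990).
So ∂z/∂E = −n_x/n_z = −0.419892 and ∂z/∂N = −n_y/n_z = 0.058056.
Intercept c from W-1: 603 + 18.48 − 1.28 = 620.20.
At (1038, 589): z = −435.8 + 34.2 + 620.20 = 218.5 m.

218.5 m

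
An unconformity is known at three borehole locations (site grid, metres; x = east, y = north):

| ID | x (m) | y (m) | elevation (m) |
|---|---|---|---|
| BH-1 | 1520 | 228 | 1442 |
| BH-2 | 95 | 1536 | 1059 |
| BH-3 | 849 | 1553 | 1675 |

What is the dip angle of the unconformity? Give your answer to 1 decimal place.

Two edge vectors: BH-1→BH-2 = (-1425, 1308, -383), BH-1→BH-3 = (-671, 1325, 233).
Normal n = (BH-1→BH-2) × (BH-1→BH-3) = (812239, 589018, -1010457).
So ∂z/∂x = −n_x/n_z = 0.80383 and ∂z/∂y = −n_y/n_z = 0.58292.
Gradient magnitude |∇z| = √(a² + b²) = √(0.64615 + 0.33980) = 0.99295.
True dip = arctan(0.99295) = 44.8°, dipping toward SW (azimuth ≈ 234°).

44.8°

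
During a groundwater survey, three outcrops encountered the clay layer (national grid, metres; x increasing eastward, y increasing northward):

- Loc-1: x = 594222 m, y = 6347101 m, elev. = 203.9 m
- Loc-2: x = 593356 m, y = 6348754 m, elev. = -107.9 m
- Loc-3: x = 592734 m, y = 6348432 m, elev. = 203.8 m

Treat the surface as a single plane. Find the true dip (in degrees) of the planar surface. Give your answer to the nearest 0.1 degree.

Let the plane be z = a·x + b·y + c.
Loc-2−Loc-1: −866a + 1653b = −311.8;  Loc-3−Loc-1: −1488a + 1331b = −0.1.
Solving gives a = −0.31739, b = −0.35491.
Gradient magnitude |∇z| = √(a² + b²) = √(0.10074 + 0.12596) = 0.47613.
True dip = arctan(0.47613) = 25.5°, dipping toward NE (azimuth ≈ 042°).

25.5°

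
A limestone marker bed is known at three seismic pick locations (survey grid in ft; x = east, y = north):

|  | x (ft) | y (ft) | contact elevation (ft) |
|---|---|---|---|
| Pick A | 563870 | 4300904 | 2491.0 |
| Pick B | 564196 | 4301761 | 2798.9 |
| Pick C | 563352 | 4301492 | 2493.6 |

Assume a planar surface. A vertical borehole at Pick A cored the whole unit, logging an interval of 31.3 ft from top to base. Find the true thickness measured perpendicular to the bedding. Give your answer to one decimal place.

29.3 ft

Let the plane be z = a·x + b·y + c.
Pick B−Pick A: 326a + 857b = 307.9;  Pick C−Pick A: −518a + 588b = 2.6.
Solving gives a = 0.28133, b = 0.25226.
|∇z| = √(a²+b²) = 0.37786, so dip δ = arctan(0.37786) = 20.70°.
True thickness = vertical thickness × cos δ = 31.3 × cos 20.70° = 29.3 ft.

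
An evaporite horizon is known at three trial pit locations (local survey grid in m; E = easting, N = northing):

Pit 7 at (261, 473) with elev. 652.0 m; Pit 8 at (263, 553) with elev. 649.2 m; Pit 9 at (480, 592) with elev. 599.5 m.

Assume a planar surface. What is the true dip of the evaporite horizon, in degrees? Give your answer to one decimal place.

Let the plane be z = a·E + b·N + c.
Pit 8−Pit 7: 2a + 80b = −2.8;  Pit 9−Pit 7: 219a + 119b = −52.5.
Solving gives a = −0.22375, b = −0.02941.
Gradient magnitude |∇z| = √(a² + b²) = √(0.05006 + 0.00086) = 0.22567.
True dip = arctan(0.22567) = 12.7°, dipping toward E (azimuth ≈ 083°).

12.7°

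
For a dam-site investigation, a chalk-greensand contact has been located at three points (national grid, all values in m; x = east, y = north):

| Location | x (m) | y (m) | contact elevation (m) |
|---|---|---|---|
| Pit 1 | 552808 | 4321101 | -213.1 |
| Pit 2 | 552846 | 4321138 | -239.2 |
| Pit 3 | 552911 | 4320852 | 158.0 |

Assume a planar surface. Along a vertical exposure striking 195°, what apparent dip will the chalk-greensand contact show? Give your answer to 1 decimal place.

Two edge vectors: Pit 1→Pit 2 = (38, 37, -26.1), Pit 1→Pit 3 = (103, -249, 371.1).
Normal n = (Pit 1→Pit 2) × (Pit 1→Pit 3) = (7231.8, -16790.1, -13273).
So ∂z/∂x = −n_x/n_z = 0.54485 and ∂z/∂y = −n_y/n_z = −1.26498.
Unit vector along 195° is (sin 195°, cos 195°) = (-0.2588, -0.9659).
Slope in that direction = a·(-0.2588) + b·(-0.9659) = 1.08086.
Apparent dip = arctan|1.08086| = 47.2° (true dip is 54.0°, so apparent ≤ true as expected).

47.2°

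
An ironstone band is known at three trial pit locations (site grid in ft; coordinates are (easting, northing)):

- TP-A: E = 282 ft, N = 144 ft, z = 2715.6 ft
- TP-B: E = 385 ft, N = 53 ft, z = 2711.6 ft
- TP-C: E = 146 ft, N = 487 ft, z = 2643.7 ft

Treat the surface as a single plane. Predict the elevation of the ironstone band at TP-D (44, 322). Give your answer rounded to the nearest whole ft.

Two edge vectors: TP-A→TP-B = (103, -91, -4), TP-A→TP-C = (-136, 343, -71.9).
Normal n = (TP-A→TP-B) × (TP-A→TP-C) = (7914.9, 7949.7, 22953).
So ∂z/∂E = −n_x/n_z = −0.34483 and ∂z/∂N = −n_y/n_z = −0.34635.
Intercept c from TP-A: 2715.6 + 97.24 + 49.87 = 2862.72.
At (44, 322): z = −15.2 − 111.5 + 2862.72 = 2736.0 ft.

2736 ft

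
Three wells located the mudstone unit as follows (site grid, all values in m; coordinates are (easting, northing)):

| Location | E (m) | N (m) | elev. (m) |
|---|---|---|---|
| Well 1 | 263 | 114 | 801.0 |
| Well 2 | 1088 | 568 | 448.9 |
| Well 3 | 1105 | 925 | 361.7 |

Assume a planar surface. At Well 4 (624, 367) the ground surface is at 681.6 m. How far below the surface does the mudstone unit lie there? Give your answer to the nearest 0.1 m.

47.2 m

Two edge vectors: Well 1→Well 2 = (825, 454, -352.1), Well 1→Well 3 = (842, 811, -439.3).
Normal n = (Well 1→Well 2) × (Well 1→Well 3) = (86110.9, 65954.3, 286807).
So ∂z/∂E = −n_x/n_z = −0.300240 and ∂z/∂N = −n_y/n_z = −0.229961.
Intercept c from Well 1: 801 + 78.96 + 26.22 = 906.18.
At (624, 367): z_contact = −187.35 − 84.40 + 906.18 = 634.43 m.
Depth below ground = 681.6 − 634.43 = 47.2 m.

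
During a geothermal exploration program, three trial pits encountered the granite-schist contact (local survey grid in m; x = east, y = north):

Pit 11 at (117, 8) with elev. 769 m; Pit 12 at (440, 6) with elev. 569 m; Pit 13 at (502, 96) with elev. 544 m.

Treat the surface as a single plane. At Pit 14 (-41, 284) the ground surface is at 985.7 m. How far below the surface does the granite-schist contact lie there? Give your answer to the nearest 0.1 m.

78.1 m

Let the plane be z = a·x + b·y + c.
Pit 12−Pit 11: 323a − 2b = −200;  Pit 13−Pit 11: 385a + 88b = −225.
Solving gives a = −0.61828, b = 0.14815.
Then c = 769 − a·117 − b·8 = 840.15.
At (-41, 284): z_contact = 25.35 + 42.07 + 840.15 = 907.58 m.
Depth below ground = 985.7 − 907.58 = 78.1 m.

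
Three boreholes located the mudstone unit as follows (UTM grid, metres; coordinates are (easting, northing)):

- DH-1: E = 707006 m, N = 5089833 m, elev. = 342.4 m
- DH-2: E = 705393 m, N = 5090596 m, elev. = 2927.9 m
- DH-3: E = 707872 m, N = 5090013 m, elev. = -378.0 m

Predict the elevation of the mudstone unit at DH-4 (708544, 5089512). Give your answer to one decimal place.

Two edge vectors: DH-1→DH-2 = (-1613, 763, 2585.5), DH-1→DH-3 = (866, 180, -720.4).
Normal n = (DH-1→DH-2) × (DH-1→DH-3) = (-1015055.2, 1077037.8, -951098).
So ∂z/∂E = −n_x/n_z = −1.067245647 and ∂z/∂N = −n_y/n_z = 1.132415166.
Intercept c from DH-1: 342.4 + 754549.08 − 5763804.08 = −5008912.61.
At (708544, 5089512): z = −756190.5 + 5763440.6 − 5008912.61 = -1662.5 m.

-1662.5 m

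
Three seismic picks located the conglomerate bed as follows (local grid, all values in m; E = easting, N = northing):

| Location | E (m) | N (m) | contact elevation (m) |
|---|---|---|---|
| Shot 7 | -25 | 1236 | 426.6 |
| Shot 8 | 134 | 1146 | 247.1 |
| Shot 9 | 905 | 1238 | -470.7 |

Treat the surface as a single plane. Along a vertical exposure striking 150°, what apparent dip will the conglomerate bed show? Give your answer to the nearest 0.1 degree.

Two edge vectors: Shot 7→Shot 8 = (159, -90, -179.5), Shot 7→Shot 9 = (930, 2, -897.3).
Normal n = (Shot 7→Shot 8) × (Shot 7→Shot 9) = (81116, -24264.3, 84018).
So ∂z/∂E = −n_x/n_z = −0.96546 and ∂z/∂N = −n_y/n_z = 0.28880.
Unit vector along 150° is (sin 150°, cos 150°) = (0.5000, -0.8660).
Slope in that direction = a·(0.5000) + b·(-0.8660) = −0.73284.
Apparent dip = arctan|0.73284| = 36.2° (true dip is 45.2°, so apparent ≤ true as expected).

36.2°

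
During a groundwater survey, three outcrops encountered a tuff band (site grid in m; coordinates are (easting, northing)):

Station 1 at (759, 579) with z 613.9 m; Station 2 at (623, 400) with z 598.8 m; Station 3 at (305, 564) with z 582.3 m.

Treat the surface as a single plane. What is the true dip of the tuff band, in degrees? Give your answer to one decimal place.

4.3°

Two edge vectors: Station 1→Station 2 = (-136, -179, -15.1), Station 1→Station 3 = (-454, -15, -31.6).
Normal n = (Station 1→Station 2) × (Station 1→Station 3) = (5429.9, 2557.8, -79226).
So ∂z/∂E = −n_x/n_z = 0.06854 and ∂z/∂N = −n_y/n_z = 0.03228.
Gradient magnitude |∇z| = √(a² + b²) = √(0.00470 + 0.00104) = 0.07576.
True dip = arctan(0.07576) = 4.3°, dipping toward WSW (azimuth ≈ 245°).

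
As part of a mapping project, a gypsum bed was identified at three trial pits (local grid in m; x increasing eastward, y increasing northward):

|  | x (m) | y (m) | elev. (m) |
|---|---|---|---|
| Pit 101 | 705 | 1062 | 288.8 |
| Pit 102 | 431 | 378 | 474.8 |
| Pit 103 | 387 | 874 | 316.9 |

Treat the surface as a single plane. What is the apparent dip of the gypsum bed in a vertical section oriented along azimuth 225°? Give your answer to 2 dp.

8.65°

Two edge vectors: Pit 101→Pit 102 = (-274, -684, 186), Pit 101→Pit 103 = (-318, -188, 28.1).
Normal n = (Pit 101→Pit 102) × (Pit 101→Pit 103) = (15747.6, -51448.6, -166000).
So ∂z/∂x = −n_x/n_z = 0.09487 and ∂z/∂y = −n_y/n_z = −0.30993.
Unit vector along 225° is (sin 225°, cos 225°) = (-0.7071, -0.7071).
Slope in that direction = a·(-0.7071) + b·(-0.7071) = 0.15207.
Apparent dip = arctan|0.15207| = 8.65° (true dip is 18.0°, so apparent ≤ true as expected).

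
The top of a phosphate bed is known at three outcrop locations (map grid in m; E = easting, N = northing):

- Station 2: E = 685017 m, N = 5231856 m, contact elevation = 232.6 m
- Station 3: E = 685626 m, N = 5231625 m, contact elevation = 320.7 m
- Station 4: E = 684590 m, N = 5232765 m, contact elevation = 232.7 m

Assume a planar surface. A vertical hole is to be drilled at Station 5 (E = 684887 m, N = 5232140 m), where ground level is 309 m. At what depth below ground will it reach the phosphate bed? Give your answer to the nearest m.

76 m

Two edge vectors: Station 2→Station 3 = (609, -231, 88.1), Station 2→Station 4 = (-427, 909, 0.1).
Normal n = (Station 2→Station 3) × (Station 2→Station 4) = (-80106, -37679.6, 454944).
So ∂z/∂E = −n_x/n_z = 0.17607881 and ∂z/∂N = −n_y/n_z = 0.08282250.
Intercept c from Station 2: 232.6 − 120616.98 − 433315.40 = −553699.78.
At (684887, 5232140): z_contact = 120594.1 + 433338.9 − 553699.78 = 233.2 m.
Depth below ground = 309 − 233.2 = 76 m.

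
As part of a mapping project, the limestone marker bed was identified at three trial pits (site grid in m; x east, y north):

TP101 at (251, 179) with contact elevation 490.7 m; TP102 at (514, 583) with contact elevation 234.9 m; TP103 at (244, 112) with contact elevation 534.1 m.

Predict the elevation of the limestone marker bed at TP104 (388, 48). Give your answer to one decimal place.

579.6 m

Let the plane be z = a·x + b·y + c.
TP102−TP101: 263a + 404b = −255.8;  TP103−TP101: −7a − 67b = 43.4.
Solving gives a = 0.02670, b = −0.65055.
Then c = 490.7 − a·251 − b·179 = 600.45.
At (388, 48): z = 10.4 − 31.2 + 600.45 = 579.6 m.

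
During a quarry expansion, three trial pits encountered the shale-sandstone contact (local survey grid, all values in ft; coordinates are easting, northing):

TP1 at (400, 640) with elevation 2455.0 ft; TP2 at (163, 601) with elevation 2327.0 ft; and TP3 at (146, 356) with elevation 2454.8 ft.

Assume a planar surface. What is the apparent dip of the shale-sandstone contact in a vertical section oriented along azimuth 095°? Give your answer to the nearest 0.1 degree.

34.2°

Two edge vectors: TP1→TP2 = (-237, -39, -128), TP1→TP3 = (-254, -284, -0.2).
Normal n = (TP1→TP2) × (TP1→TP3) = (-36344.2, 32464.6, 57402).
So ∂z/∂easting = −n_x/n_z = 0.63315 and ∂z/∂northing = −n_y/n_z = −0.56557.
Unit vector along 095° is (sin 95°, cos 95°) = (0.9962, -0.0872).
Slope in that direction = a·(0.9962) + b·(-0.0872) = 0.68004.
Apparent dip = arctan|0.68004| = 34.2° (true dip is 40.3°, so apparent ≤ true as expected).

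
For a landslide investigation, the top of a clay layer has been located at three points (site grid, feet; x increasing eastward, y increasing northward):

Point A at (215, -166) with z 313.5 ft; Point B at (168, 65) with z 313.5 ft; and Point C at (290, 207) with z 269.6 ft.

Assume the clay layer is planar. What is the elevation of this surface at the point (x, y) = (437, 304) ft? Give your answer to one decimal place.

Two edge vectors: Point A→Point B = (-47, 231, 0), Point A→Point C = (75, 373, -43.9).
Normal n = (Point A→Point B) × (Point A→Point C) = (-10140.9, -2063.3, -34856).
So ∂z/∂x = −n_x/n_z = −0.29094 and ∂z/∂y = −n_y/n_z = −0.05919.
Intercept c from Point A: 313.5 + 62.55 − 9.83 = 366.23.
At (437, 304): z = −127.1 − 18.0 + 366.23 = 221.1 ft.

221.1 ft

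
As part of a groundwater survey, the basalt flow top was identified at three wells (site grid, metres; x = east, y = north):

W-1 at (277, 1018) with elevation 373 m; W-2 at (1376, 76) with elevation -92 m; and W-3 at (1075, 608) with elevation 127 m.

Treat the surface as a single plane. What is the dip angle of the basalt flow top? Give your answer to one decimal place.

Let the plane be z = a·x + b·y + c.
W-2−W-1: 1099a − 942b = −465;  W-3−W-1: 798a − 410b = −246.
Solving gives a = −0.13643, b = 0.33446.
Gradient magnitude |∇z| = √(a² + b²) = √(0.01861 + 0.11187) = 0.36122.
True dip = arctan(0.36122) = 19.9°, dipping toward SSE (azimuth ≈ 158°).

19.9°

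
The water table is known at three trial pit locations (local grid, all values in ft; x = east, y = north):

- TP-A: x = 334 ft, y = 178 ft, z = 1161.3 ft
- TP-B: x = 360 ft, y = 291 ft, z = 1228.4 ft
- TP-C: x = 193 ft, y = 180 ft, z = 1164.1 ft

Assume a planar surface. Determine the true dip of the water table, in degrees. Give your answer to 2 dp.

30.82°

Two edge vectors: TP-A→TP-B = (26, 113, 67.1), TP-A→TP-C = (-141, 2, 2.8).
Normal n = (TP-A→TP-B) × (TP-A→TP-C) = (182.2, -9533.9, 15985).
So ∂z/∂x = −n_x/n_z = −0.01140 and ∂z/∂y = −n_y/n_z = 0.59643.
Gradient magnitude |∇z| = √(a² + b²) = √(0.00013 + 0.35573) = 0.59654.
True dip = arctan(0.59654) = 30.82°, dipping toward S (azimuth ≈ 179°).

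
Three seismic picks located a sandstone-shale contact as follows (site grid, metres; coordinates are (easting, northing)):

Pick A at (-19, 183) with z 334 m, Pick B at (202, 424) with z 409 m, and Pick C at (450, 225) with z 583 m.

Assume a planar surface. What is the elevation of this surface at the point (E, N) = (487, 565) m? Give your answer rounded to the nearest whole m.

Let the plane be z = a·E + b·N + c.
Pick B−Pick A: 221a + 241b = 75;  Pick C−Pick A: 469a + 42b = 249.
Solving gives a = 0.54805, b = −0.19137.
Then c = 334 − a·-19 − b·183 = 379.43.
At (487, 565): z = 266.9 − 108.1 + 379.43 = 538.2 m.

538 m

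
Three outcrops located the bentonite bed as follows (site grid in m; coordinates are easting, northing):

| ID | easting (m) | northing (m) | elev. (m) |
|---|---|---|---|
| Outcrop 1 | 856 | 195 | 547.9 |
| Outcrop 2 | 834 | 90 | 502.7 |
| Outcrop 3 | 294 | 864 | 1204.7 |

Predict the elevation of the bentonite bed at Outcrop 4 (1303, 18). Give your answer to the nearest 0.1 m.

Let the plane be z = a·easting + b·northing + c.
Outcrop 2−Outcrop 1: −22a − 105b = −45.2;  Outcrop 3−Outcrop 1: −562a + 669b = 656.8.
Solving gives a = −0.525244, b = 0.540527.
Then c = 547.9 − a·856 − b·195 = 892.11.
At (1303, 18): z = −684.4 + 9.7 + 892.11 = 217.4 m.

217.4 m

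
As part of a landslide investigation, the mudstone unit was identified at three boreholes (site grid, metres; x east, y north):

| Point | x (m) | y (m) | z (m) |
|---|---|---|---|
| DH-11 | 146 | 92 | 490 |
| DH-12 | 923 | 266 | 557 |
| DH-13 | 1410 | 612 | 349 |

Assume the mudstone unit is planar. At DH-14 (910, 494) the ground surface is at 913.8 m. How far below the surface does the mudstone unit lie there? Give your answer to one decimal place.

Let the plane be z = a·x + b·y + c.
DH-12−DH-11: 777a + 174b = 67;  DH-13−DH-11: 1264a + 520b = −141.
Solving gives a = 0.322502, b = −1.055083.
Then c = 490 − a·146 − b·92 = 539.98.
At (910, 494): z_contact = 293.48 − 521.21 + 539.98 = 312.25 m.
Depth below ground = 913.8 − 312.25 = 601.6 m.

601.6 m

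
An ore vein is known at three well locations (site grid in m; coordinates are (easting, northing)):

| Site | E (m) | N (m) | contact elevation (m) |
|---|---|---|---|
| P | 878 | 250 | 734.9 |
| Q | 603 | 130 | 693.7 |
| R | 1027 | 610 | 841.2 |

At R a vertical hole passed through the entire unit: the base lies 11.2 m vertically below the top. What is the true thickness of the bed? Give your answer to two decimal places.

Let the plane be z = a·E + b·N + c.
Q−P: −275a − 120b = −41.2;  R−P: 149a + 360b = 106.3.
Solving gives a = 0.02559, b = 0.28469.
|∇z| = √(a²+b²) = 0.28583, so dip δ = arctan(0.28583) = 15.95°.
True thickness = vertical thickness × cos δ = 11.2 × cos 15.95° = 10.77 m.

10.77 m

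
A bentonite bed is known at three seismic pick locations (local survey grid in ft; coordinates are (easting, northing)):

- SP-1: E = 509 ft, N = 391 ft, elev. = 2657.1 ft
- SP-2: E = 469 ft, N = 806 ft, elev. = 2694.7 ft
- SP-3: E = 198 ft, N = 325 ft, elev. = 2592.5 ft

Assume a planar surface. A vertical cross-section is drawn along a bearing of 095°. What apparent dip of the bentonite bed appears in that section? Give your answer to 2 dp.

9.90°

Two edge vectors: SP-1→SP-2 = (-40, 415, 37.6), SP-1→SP-3 = (-311, -66, -64.6).
Normal n = (SP-1→SP-2) × (SP-1→SP-3) = (-24327.4, -14277.6, 131705).
So ∂z/∂E = −n_x/n_z = 0.18471 and ∂z/∂N = −n_y/n_z = 0.10841.
Unit vector along 095° is (sin 95°, cos 95°) = (0.9962, -0.0872).
Slope in that direction = a·(0.9962) + b·(-0.0872) = 0.17456.
Apparent dip = arctan|0.17456| = 9.90° (true dip is 12.1°, so apparent ≤ true as expected).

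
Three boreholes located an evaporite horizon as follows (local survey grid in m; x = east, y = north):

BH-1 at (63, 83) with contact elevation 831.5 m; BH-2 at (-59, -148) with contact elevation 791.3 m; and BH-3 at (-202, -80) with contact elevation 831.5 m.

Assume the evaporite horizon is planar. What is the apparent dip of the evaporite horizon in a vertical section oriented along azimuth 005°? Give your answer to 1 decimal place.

13.7°

Two edge vectors: BH-1→BH-2 = (-122, -231, -40.2), BH-1→BH-3 = (-265, -163, 0).
Normal n = (BH-1→BH-2) × (BH-1→BH-3) = (-6552.6, 10653, -41329).
So ∂z/∂x = −n_x/n_z = −0.15855 and ∂z/∂y = −n_y/n_z = 0.25776.
Unit vector along 005° is (sin 5°, cos 5°) = (0.0872, 0.9962).
Slope in that direction = a·(0.0872) + b·(0.9962) = 0.24296.
Apparent dip = arctan|0.24296| = 13.7° (true dip is 16.8°, so apparent ≤ true as expected).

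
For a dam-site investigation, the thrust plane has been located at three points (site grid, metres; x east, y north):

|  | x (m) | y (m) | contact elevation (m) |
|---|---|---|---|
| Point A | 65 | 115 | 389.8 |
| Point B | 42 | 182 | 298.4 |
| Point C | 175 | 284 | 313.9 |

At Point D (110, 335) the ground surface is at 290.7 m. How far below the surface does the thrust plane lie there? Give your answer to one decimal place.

Let the plane be z = a·x + b·y + c.
Point B−Point A: −23a + 67b = −91.4;  Point C−Point A: 110a + 169b = −75.9.
Solving gives a = 0.92043, b = −1.04821.
Then c = 389.8 − a·65 − b·115 = 450.52.
At (110, 335): z_contact = 101.25 − 351.15 + 450.52 = 200.61 m.
Depth below ground = 290.7 − 200.61 = 90.1 m.

90.1 m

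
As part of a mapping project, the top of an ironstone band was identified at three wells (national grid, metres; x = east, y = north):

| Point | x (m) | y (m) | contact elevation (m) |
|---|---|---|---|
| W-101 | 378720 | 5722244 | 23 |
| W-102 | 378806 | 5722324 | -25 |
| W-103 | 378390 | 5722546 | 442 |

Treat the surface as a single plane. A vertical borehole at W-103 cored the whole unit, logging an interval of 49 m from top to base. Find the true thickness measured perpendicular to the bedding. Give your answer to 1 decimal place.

Let the plane be z = a·x + b·y + c.
W-102−W-101: 86a + 80b = −48;  W-103−W-101: −330a + 302b = 419.
Solving gives a = −0.91683, b = 0.38559.
|∇z| = √(a²+b²) = 0.99461, so dip δ = arctan(0.99461) = 44.85°.
True thickness = vertical thickness × cos δ = 49 × cos 44.85° = 34.7 m.

34.7 m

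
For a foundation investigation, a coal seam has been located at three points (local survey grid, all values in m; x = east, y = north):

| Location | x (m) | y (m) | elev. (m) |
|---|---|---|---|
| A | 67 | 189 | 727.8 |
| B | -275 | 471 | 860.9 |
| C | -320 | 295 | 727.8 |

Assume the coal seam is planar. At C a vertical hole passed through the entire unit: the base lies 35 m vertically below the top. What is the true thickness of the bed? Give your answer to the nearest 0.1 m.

28.2 m

Let the plane be z = a·x + b·y + c.
B−A: −342a + 282b = 133.1;  C−A: −387a + 106b = 0.
Solving gives a = 0.19358, b = 0.70675.
|∇z| = √(a²+b²) = 0.73279, so dip δ = arctan(0.73279) = 36.23°.
True thickness = vertical thickness × cos δ = 35 × cos 36.23° = 28.2 m.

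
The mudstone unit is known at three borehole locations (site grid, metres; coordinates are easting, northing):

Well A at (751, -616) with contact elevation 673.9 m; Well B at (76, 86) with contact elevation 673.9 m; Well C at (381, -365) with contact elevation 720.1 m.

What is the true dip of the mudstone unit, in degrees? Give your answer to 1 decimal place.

26.5°

Let the plane be z = a·easting + b·northing + c.
Well B−Well A: −675a + 702b = 0;  Well C−Well A: −370a + 251b = 46.2.
Solving gives a = −0.35910, b = −0.34529.
Gradient magnitude |∇z| = √(a² + b²) = √(0.12896 + 0.11923) = 0.49818.
True dip = arctan(0.49818) = 26.5°, dipping toward NE (azimuth ≈ 046°).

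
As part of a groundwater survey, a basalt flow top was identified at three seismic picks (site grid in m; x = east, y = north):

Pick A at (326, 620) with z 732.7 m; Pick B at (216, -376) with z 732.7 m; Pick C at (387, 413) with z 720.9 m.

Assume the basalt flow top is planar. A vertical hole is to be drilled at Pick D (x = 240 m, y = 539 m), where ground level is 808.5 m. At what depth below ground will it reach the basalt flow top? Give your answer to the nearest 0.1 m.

Let the plane be z = a·x + b·y + c.
Pick B−Pick A: −110a − 996b = 0;  Pick C−Pick A: 61a − 207b = −11.8.
Solving gives a = −0.14071, b = 0.01554.
Then c = 732.7 − a·326 − b·620 = 768.94.
At (240, 539): z_contact = −33.77 + 8.38 + 768.94 = 743.54 m.
Depth below ground = 808.5 − 743.54 = 65.0 m.

65.0 m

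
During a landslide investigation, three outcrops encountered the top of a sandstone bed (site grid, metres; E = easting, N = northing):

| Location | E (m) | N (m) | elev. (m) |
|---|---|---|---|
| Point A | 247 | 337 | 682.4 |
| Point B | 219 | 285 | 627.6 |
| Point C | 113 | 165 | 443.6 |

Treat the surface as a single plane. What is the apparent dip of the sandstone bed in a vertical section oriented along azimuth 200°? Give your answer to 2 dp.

37.32°

Two edge vectors: Point A→Point B = (-28, -52, -54.8), Point A→Point C = (-134, -172, -238.8).
Normal n = (Point A→Point B) × (Point A→Point C) = (2992, 656.8, -2152).
So ∂z/∂E = −n_x/n_z = 1.39033 and ∂z/∂N = −n_y/n_z = 0.30520.
Unit vector along 200° is (sin 200°, cos 200°) = (-0.3420, -0.9397).
Slope in that direction = a·(-0.3420) + b·(-0.9397) = −0.76232.
Apparent dip = arctan|0.76232| = 37.32° (true dip is 54.9°, so apparent ≤ true as expected).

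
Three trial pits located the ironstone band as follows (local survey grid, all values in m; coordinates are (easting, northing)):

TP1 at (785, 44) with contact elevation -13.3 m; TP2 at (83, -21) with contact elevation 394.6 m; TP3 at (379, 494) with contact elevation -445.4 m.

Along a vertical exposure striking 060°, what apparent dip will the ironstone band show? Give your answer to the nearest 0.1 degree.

Two edge vectors: TP1→TP2 = (-702, -65, 407.9), TP1→TP3 = (-406, 450, -432.1).
Normal n = (TP1→TP2) × (TP1→TP3) = (-155468.5, -468941.6, -342290).
So ∂z/∂E = −n_x/n_z = −0.45420 and ∂z/∂N = −n_y/n_z = −1.37001.
Unit vector along 060° is (sin 60°, cos 60°) = (0.8660, 0.5000).
Slope in that direction = a·(0.8660) + b·(0.5000) = −1.07836.
Apparent dip = arctan|1.07836| = 47.2° (true dip is 55.3°, so apparent ≤ true as expected).

47.2°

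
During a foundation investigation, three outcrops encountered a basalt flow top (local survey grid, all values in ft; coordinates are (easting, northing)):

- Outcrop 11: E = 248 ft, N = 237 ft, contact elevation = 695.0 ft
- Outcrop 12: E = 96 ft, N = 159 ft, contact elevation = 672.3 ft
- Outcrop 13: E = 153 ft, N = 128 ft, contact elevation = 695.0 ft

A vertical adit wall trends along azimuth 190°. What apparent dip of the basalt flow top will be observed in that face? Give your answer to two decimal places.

10.48°

Two edge vectors: Outcrop 11→Outcrop 12 = (-152, -78, -22.7), Outcrop 11→Outcrop 13 = (-95, -109, 0).
Normal n = (Outcrop 11→Outcrop 12) × (Outcrop 11→Outcrop 13) = (-2474.3, 2156.5, 9158).
So ∂z/∂E = −n_x/n_z = 0.27018 and ∂z/∂N = −n_y/n_z = −0.23548.
Unit vector along 190° is (sin 190°, cos 190°) = (-0.1736, -0.9848).
Slope in that direction = a·(-0.1736) + b·(-0.9848) = 0.18498.
Apparent dip = arctan|0.18498| = 10.48° (true dip is 19.7°, so apparent ≤ true as expected).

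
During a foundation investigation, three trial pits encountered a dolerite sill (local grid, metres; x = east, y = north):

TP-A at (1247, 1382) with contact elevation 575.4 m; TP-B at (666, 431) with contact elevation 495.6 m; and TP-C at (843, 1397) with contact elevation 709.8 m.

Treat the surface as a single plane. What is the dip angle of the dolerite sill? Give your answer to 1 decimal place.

23.1°

Two edge vectors: TP-A→TP-B = (-581, -951, -79.8), TP-A→TP-C = (-404, 15, 134.4).
Normal n = (TP-A→TP-B) × (TP-A→TP-C) = (-126617.4, 110325.6, -392919).
So ∂z/∂x = −n_x/n_z = −0.32225 and ∂z/∂y = −n_y/n_z = 0.28078.
Gradient magnitude |∇z| = √(a² + b²) = √(0.10384 + 0.07884) = 0.42742.
True dip = arctan(0.42742) = 23.1°, dipping toward SE (azimuth ≈ 131°).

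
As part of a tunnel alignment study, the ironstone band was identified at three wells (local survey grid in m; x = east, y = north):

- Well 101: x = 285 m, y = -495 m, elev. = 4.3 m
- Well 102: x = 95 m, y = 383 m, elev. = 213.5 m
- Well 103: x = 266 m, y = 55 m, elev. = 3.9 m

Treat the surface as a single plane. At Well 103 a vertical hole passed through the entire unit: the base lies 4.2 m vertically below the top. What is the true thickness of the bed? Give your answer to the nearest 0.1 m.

Two edge vectors: Well 101→Well 102 = (-190, 878, 209.2), Well 101→Well 103 = (-19, 550, -0.4).
Normal n = (Well 101→Well 102) × (Well 101→Well 103) = (-115411.2, -4050.8, -87818).
So ∂z/∂x = −n_x/n_z = −1.31421 and ∂z/∂y = −n_y/n_z = −0.04613.
|∇z| = √(a²+b²) = 1.31502, so dip δ = arctan(1.31502) = 52.75°.
True thickness = vertical thickness × cos δ = 4.2 × cos 52.75° = 2.5 m.

2.5 m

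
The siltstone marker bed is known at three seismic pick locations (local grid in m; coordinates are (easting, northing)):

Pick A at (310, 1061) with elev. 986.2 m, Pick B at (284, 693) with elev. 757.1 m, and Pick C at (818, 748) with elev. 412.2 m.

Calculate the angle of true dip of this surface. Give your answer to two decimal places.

Two edge vectors: Pick A→Pick B = (-26, -368, -229.1), Pick A→Pick C = (508, -313, -574).
Normal n = (Pick A→Pick B) × (Pick A→Pick C) = (139523.7, -131306.8, 195082).
So ∂z/∂E = −n_x/n_z = −0.71521 and ∂z/∂N = −n_y/n_z = 0.67309.
Gradient magnitude |∇z| = √(a² + b²) = √(0.51152 + 0.45304) = 0.98212.
True dip = arctan(0.98212) = 44.48°, dipping toward SE (azimuth ≈ 133°).

44.48°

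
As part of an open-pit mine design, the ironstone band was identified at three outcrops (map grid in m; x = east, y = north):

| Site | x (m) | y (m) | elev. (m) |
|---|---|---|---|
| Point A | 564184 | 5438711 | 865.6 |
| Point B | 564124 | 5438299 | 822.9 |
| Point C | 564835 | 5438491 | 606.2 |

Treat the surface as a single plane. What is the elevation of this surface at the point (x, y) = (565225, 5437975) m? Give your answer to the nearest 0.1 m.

391.6 m

Let the plane be z = a·x + b·y + c.
Point B−Point A: −60a − 412b = −42.7;  Point C−Point A: 651a − 220b = −259.4.
Solving gives a = −0.346391767, b = 0.154086180.
Then c = 865.6 − a·564184 − b·5438711 = −641735.91.
At (565225, 5437975): z = −195789.3 + 837916.8 − 641735.91 = 391.6 m.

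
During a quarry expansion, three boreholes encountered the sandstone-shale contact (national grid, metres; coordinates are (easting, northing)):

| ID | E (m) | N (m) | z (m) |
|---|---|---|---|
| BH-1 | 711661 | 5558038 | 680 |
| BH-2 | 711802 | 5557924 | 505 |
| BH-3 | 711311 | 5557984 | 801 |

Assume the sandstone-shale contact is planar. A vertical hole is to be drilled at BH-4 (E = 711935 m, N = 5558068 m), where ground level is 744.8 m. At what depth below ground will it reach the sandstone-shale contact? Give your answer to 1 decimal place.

Let the plane be z = a·E + b·N + c.
BH-2−BH-1: 141a − 114b = −175;  BH-3−BH-1: −350a − 54b = 121.
Solving gives a = −0.489203182, b = 0.930020625.
Then c = 680 − a·711661 − b·5558038 = −4820263.15.
At (711935, 5558068): z_contact = −348280.87 + 5169117.88 − 4820263.15 = 573.86 m.
Depth below ground = 744.8 − 573.86 = 170.9 m.

170.9 m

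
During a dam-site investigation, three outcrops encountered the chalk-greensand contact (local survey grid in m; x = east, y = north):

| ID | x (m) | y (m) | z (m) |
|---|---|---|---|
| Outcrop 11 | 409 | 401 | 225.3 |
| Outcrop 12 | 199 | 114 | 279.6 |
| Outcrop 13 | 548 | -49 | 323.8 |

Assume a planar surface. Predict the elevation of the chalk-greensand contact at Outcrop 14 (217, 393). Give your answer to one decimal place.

221.5 m

Two edge vectors: Outcrop 11→Outcrop 12 = (-210, -287, 54.3), Outcrop 11→Outcrop 13 = (139, -450, 98.5).
Normal n = (Outcrop 11→Outcrop 12) × (Outcrop 11→Outcrop 13) = (-3834.5, 28232.7, 134393).
So ∂z/∂x = −n_x/n_z = 0.02853 and ∂z/∂y = −n_y/n_z = −0.21008.
Intercept c from Outcrop 11: 225.3 − 11.67 + 84.24 = 297.87.
At (217, 393): z = 6.2 − 82.6 + 297.87 = 221.5 m.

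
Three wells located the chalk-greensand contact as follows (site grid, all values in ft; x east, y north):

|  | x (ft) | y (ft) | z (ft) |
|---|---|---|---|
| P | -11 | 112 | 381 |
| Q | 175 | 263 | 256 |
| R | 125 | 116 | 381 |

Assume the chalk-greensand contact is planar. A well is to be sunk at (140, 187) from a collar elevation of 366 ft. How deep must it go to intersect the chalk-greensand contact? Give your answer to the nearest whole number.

Let the plane be z = a·x + b·y + c.
Q−P: 186a + 151b = −125;  R−P: 136a + 4b = 0.
Solving gives a = 0.02526, b = −0.85893.
Then c = 381 − a·-11 − b·112 = 477.48.
At (140, 187): z_contact = 3.5 − 160.6 + 477.48 = 320.4 ft.
Depth below ground = 366 − 320.4 = 46 ft.

46 ft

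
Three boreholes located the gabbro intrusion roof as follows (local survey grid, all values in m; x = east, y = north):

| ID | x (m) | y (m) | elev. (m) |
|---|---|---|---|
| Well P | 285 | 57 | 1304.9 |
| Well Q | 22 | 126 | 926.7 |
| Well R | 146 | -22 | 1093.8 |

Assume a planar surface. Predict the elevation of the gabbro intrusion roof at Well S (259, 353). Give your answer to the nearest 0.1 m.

1295.6 m

Let the plane be z = a·x + b·y + c.
Well Q−Well P: −263a + 69b = −378.2;  Well R−Well P: −139a − 79b = −211.1.
Solving gives a = 1.46350, b = 0.09713.
Then c = 1304.9 − a·285 − b·57 = 882.27.
At (259, 353): z = 379.0 + 34.3 + 882.27 = 1295.6 m.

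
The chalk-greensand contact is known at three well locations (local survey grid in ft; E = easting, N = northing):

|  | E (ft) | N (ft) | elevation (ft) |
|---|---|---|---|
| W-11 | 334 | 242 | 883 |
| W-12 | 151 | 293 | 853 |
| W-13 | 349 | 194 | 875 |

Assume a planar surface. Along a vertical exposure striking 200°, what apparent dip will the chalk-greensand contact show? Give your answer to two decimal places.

Two edge vectors: W-11→W-12 = (-183, 51, -30), W-11→W-13 = (15, -48, -8).
Normal n = (W-11→W-12) × (W-11→W-13) = (-1848, -1914, 8019).
So ∂z/∂E = −n_x/n_z = 0.23045 and ∂z/∂N = −n_y/n_z = 0.23868.
Unit vector along 200° is (sin 200°, cos 200°) = (-0.3420, -0.9397).
Slope in that direction = a·(-0.3420) + b·(-0.9397) = −0.30311.
Apparent dip = arctan|0.30311| = 16.86° (true dip is 18.4°, so apparent ≤ true as expected).

16.86°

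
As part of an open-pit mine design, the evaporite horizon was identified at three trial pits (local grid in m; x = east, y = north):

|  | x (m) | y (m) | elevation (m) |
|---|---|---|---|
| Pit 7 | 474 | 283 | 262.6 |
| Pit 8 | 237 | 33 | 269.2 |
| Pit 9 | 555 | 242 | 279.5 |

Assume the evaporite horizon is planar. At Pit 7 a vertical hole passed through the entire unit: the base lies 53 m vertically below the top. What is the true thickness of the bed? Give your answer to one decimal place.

Two edge vectors: Pit 7→Pit 8 = (-237, -250, 6.6), Pit 7→Pit 9 = (81, -41, 16.9).
Normal n = (Pit 7→Pit 8) × (Pit 7→Pit 9) = (-3954.4, 4539.9, 29967).
So ∂z/∂x = −n_x/n_z = 0.13196 and ∂z/∂y = −n_y/n_z = −0.15150.
|∇z| = √(a²+b²) = 0.20091, so dip δ = arctan(0.20091) = 11.36°.
True thickness = vertical thickness × cos δ = 53 × cos 11.36° = 52.0 m.

52.0 m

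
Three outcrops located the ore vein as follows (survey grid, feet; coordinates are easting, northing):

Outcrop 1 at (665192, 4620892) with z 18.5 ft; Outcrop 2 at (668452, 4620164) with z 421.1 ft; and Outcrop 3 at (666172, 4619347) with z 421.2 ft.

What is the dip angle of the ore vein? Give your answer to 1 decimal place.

12.7°

Two edge vectors: Outcrop 1→Outcrop 2 = (3260, -728, 402.6), Outcrop 1→Outcrop 3 = (980, -1545, 402.7).
Normal n = (Outcrop 1→Outcrop 2) × (Outcrop 1→Outcrop 3) = (328851.4, -918254, -4323260).
So ∂z/∂easting = −n_x/n_z = 0.07607 and ∂z/∂northing = −n_y/n_z = −0.21240.
Gradient magnitude |∇z| = √(a² + b²) = √(0.00579 + 0.04511) = 0.22561.
True dip = arctan(0.22561) = 12.7°, dipping toward NNW (azimuth ≈ 340°).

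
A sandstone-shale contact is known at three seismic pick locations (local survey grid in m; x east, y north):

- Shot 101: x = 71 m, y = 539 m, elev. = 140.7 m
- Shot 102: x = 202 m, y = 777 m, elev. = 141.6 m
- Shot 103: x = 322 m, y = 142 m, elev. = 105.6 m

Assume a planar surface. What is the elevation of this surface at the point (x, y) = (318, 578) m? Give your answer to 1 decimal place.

Two edge vectors: Shot 101→Shot 102 = (131, 238, 0.9), Shot 101→Shot 103 = (251, -397, -35.1).
Normal n = (Shot 101→Shot 102) × (Shot 101→Shot 103) = (-7996.5, 4824, -111745).
So ∂z/∂x = −n_x/n_z = −0.07156 and ∂z/∂y = −n_y/n_z = 0.04317.
Intercept c from Shot 101: 140.7 + 5.08 − 23.27 = 122.51.
At (318, 578): z = −22.8 + 25.0 + 122.51 = 124.7 m.

124.7 m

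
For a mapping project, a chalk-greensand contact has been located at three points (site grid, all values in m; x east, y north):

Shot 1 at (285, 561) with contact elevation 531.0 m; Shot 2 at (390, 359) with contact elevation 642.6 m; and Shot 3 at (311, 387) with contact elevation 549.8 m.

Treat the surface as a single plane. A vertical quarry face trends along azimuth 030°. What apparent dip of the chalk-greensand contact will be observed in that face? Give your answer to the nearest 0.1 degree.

Two edge vectors: Shot 1→Shot 2 = (105, -202, 111.6), Shot 1→Shot 3 = (26, -174, 18.8).
Normal n = (Shot 1→Shot 2) × (Shot 1→Shot 3) = (15620.8, 927.6, -13018).
So ∂z/∂x = −n_x/n_z = 1.19994 and ∂z/∂y = −n_y/n_z = 0.07126.
Unit vector along 030° is (sin 30°, cos 30°) = (0.5000, 0.8660).
Slope in that direction = a·(0.5000) + b·(0.8660) = 0.66168.
Apparent dip = arctan|0.66168| = 33.5° (true dip is 50.2°, so apparent ≤ true as expected).

33.5°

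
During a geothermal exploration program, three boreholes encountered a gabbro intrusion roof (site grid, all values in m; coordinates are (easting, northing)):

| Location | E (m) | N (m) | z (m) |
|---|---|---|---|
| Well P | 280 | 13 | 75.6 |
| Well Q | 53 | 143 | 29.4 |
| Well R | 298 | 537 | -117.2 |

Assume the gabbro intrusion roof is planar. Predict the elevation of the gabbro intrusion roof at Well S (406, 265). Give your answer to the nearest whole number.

-18 m

Two edge vectors: Well P→Well Q = (-227, 130, -46.2), Well P→Well R = (18, 524, -192.8).
Normal n = (Well P→Well Q) × (Well P→Well R) = (-855.2, -44597.2, -121288).
So ∂z/∂E = −n_x/n_z = −0.00705 and ∂z/∂N = −n_y/n_z = −0.36770.
Intercept c from Well P: 75.6 + 1.97 + 4.78 = 82.35.
At (406, 265): z = −2.9 − 97.4 + 82.35 = -17.9 m.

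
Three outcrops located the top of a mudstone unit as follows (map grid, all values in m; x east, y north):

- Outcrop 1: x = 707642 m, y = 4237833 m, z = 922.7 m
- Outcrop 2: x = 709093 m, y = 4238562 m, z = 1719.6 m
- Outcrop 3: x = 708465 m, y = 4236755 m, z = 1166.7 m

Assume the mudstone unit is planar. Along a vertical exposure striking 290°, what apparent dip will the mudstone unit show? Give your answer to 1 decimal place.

21.9°

Two edge vectors: Outcrop 1→Outcrop 2 = (1451, 729, 796.9), Outcrop 1→Outcrop 3 = (823, -1078, 244).
Normal n = (Outcrop 1→Outcrop 2) × (Outcrop 1→Outcrop 3) = (1036934.2, 301804.7, -2164145).
So ∂z/∂x = −n_x/n_z = 0.47914 and ∂z/∂y = −n_y/n_z = 0.13946.
Unit vector along 290° is (sin 290°, cos 290°) = (-0.9397, 0.3420).
Slope in that direction = a·(-0.9397) + b·(0.3420) = −0.40255.
Apparent dip = arctan|0.40255| = 21.9° (true dip is 26.5°, so apparent ≤ true as expected).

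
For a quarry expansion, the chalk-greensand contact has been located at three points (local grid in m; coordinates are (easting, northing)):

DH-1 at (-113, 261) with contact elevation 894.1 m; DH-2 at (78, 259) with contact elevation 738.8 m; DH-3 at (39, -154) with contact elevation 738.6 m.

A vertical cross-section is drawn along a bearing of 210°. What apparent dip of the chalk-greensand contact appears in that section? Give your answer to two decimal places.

18.74°

Two edge vectors: DH-1→DH-2 = (191, -2, -155.3), DH-1→DH-3 = (152, -415, -155.5).
Normal n = (DH-1→DH-2) × (DH-1→DH-3) = (-64138.5, 6094.9, -78961).
So ∂z/∂E = −n_x/n_z = −0.81228 and ∂z/∂N = −n_y/n_z = 0.07719.
Unit vector along 210° is (sin 210°, cos 210°) = (-0.5000, -0.8660).
Slope in that direction = a·(-0.5000) + b·(-0.8660) = 0.33929.
Apparent dip = arctan|0.33929| = 18.74° (true dip is 39.2°, so apparent ≤ true as expected).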